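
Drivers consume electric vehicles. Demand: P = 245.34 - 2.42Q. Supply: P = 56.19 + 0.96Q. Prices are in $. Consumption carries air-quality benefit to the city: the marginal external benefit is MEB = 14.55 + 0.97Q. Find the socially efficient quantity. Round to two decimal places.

Social marginal benefit = demand + MEB = 259.89 - 1.45Q.
Set SMB = MC: 259.89 - 1.45Q = 56.19 + 0.96Q → Q* = 84.5228.

Q* = 84.52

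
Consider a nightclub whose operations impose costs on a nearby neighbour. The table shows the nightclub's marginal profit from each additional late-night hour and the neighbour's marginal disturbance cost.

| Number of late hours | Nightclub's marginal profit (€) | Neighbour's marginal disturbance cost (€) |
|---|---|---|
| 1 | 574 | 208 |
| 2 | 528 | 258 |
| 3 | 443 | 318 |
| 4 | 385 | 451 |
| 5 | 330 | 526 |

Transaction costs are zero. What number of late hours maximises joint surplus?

Bargaining reaches the level where marginal profit last exceeds marginal disturbance cost.
That holds through level 3 (443 ≥ 318) but not at 4 (385 < 451).

3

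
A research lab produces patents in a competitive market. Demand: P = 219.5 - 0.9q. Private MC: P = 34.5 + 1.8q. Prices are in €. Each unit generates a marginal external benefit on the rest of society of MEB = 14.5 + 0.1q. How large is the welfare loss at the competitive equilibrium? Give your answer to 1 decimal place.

DWL = €87.7

Market equilibrium (private): 34.5 + 1.8q = 219.5 - 0.9q → q_m = 68.5185.
Social marginal cost = private MC − MEB = 20.0 + 1.7q.
Set SMC = demand: 20.0 + 1.7q = 219.5 - 0.9q → q* = 76.7308.
The welfare-loss triangle has base |q_m − q*| and height MEB(q_m) (the vertical gap between SMC and demand is zero at q* and MEB at q_m).
DWL = ½ × 8.2123 × 21.3519 = 87.6741.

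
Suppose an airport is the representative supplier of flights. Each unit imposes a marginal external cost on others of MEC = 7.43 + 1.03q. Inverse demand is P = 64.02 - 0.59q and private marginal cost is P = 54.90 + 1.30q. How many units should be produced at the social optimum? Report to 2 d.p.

Social marginal cost = private MC + MEC = 62.33 + 2.33q.
Set SMC = demand: 62.33 + 2.33q = 64.02 - 0.59q → q* = 0.5788.

q* = 0.58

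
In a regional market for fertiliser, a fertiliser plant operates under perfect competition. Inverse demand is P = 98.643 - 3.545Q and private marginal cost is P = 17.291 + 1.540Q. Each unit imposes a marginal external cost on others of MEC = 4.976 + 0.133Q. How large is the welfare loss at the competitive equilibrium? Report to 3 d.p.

Market equilibrium (private): 17.291 + 1.540Q = 98.643 - 3.545Q → Q_m = 15.9984.
Social marginal cost = private MC + MEC = 22.267 + 1.673Q.
Set SMC = demand: 22.267 + 1.673Q = 98.643 - 3.545Q → Q* = 14.6370.
Height of the DWL triangle at Q_m is SMC(Q_m) − demand(Q_m) = MEC(Q_m) = 7.1038.
DWL = ½ × 1.3614 × 7.1038 = 4.8356.

DWL = 4.836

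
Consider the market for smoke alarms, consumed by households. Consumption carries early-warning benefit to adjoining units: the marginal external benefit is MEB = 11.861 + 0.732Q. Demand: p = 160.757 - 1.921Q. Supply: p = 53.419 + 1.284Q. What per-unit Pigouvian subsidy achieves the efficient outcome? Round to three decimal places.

Social marginal benefit = demand + MEB = 172.618 - 1.189Q.
Set SMB = MC: 172.618 - 1.189Q = 53.419 + 1.284Q → Q* = 48.2002.
The Pigouvian subsidy equals MEB at Q*: 11.861 + 0.732×48.2002 = 47.1435.

subsidy = 47.144 per unit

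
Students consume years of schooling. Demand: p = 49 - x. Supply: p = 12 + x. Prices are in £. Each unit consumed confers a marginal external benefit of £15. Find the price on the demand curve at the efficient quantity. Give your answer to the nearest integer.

Social marginal benefit = demand + MEB = 64 - x.
Set SMB = MC: 64 - x = 12 + x → x* = 26.0000.
Consumer price on the demand curve at x*: 49 − 1×26.0000 = 23.0000.

P = £23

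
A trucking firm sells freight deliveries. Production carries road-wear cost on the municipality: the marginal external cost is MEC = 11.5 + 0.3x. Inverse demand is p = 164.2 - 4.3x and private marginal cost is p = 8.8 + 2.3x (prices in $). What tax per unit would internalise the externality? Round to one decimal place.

Social marginal cost = private MC + MEC = 20.3 + 2.6x.
Set SMC = demand: 20.3 + 2.6x = 164.2 - 4.3x → x* = 20.8551.
The Pigouvian tax equals MEC at x*: 11.5 + 0.3×20.8551 = 17.7565.

tax = $17.8 per unit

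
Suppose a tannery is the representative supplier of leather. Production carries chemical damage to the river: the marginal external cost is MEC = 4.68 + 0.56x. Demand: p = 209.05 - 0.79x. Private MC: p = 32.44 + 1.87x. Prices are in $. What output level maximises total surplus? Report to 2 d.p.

Social marginal cost = private MC + MEC = 37.12 + 2.43x.
Set SMC = demand: 37.12 + 2.43x = 209.05 - 0.79x → x* = 53.3944.

x* = 53.39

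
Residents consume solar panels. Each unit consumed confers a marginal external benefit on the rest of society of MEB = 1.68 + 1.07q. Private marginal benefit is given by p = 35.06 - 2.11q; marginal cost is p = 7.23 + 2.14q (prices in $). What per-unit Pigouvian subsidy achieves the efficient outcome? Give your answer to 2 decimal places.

Social marginal benefit = demand + MEB = 36.74 - 1.04q.
Set SMB = MC: 36.74 - 1.04q = 7.23 + 2.14q → q* = 9.2799.
The Pigouvian subsidy equals MEB at q*: 1.68 + 1.07×9.2799 = 11.6095.

subsidy = $11.61 per unit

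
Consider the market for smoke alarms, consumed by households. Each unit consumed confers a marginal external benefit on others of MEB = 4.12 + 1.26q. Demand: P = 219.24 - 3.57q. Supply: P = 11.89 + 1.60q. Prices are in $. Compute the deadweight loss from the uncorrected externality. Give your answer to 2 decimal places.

DWL = $381.98

Market equilibrium (private): 11.89 + 1.60q = 219.24 - 3.57q → q_m = 40.1064.
Social marginal benefit = demand + MEB = 223.36 - 2.31q.
Set SMB = MC: 223.36 - 2.31q = 11.89 + 1.60q → q* = 54.0844.
The loss is the area between SMB and MC from q* to q_m; with linear curves that's a triangle of height MEB(q_m).
DWL = ½ × 13.9780 × 54.6540 = 381.9768.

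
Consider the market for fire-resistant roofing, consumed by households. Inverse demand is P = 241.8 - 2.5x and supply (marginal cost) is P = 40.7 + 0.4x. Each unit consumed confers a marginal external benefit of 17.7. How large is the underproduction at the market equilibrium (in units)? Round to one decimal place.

6.1 units

Market equilibrium (private): 40.7 + 0.4x = 241.8 - 2.5x → x_m = 69.3448.
Social marginal benefit = demand + MEB = 259.5 - 2.5x.
Set SMB = MC: 259.5 - 2.5x = 40.7 + 0.4x → x* = 75.4483.
Gap = |69.3448 − 75.4483| = 6.1035.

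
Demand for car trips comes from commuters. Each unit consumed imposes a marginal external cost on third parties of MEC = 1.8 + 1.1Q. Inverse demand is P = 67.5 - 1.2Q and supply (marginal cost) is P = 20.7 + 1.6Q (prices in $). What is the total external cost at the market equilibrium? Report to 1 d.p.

Market equilibrium (private): 20.7 + 1.6Q = 67.5 - 1.2Q → Q_m = 16.7143.
Total external cost = ∫₀^{Q_m} (1.8 + 1.1Q) dQ = 1.8×16.7143 + ½×1.1×16.7143² = 183.7380.

$183.7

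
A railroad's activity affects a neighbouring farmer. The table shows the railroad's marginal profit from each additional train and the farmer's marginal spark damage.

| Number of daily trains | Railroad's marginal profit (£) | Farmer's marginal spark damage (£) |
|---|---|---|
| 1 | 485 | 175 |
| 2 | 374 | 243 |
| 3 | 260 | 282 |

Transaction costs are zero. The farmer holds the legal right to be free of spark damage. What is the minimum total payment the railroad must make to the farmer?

Efficient level: marginal profit ≥ marginal spark damage through level 2, so k* = 2.
With the farmer holding the right, the railroad must at least compensate total damage at k*: 175 + 243 = 418.

£418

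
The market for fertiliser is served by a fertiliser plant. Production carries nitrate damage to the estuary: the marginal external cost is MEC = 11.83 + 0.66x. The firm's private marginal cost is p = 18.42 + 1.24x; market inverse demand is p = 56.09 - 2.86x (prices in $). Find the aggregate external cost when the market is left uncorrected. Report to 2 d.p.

Market equilibrium (private): 18.42 + 1.24x = 56.09 - 2.86x → x_m = 9.1878.
Total external cost = ∫₀^{x_m} (11.83 + 0.66x) dx = 11.83×9.1878 + ½×0.66×9.1878² = 136.5488.

$136.55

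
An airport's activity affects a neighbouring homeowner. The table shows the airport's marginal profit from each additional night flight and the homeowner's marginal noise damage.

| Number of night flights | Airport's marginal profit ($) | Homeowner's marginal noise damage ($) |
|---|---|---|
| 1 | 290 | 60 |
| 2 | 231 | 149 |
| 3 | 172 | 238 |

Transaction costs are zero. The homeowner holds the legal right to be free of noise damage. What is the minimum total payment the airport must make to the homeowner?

$209

Efficient level: marginal profit ≥ marginal noise damage through level 2, so k* = 2.
With the homeowner holding the right, the airport must at least compensate total damage at k*: 60 + 149 = 209.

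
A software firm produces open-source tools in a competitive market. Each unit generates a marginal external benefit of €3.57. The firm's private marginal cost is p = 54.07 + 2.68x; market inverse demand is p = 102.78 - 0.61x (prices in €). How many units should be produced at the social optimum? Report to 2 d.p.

x* = 15.89

Social marginal cost = private MC − MEB = 50.50 + 2.68x.
Set SMC = demand: 50.50 + 2.68x = 102.78 - 0.61x → x* = 15.8906.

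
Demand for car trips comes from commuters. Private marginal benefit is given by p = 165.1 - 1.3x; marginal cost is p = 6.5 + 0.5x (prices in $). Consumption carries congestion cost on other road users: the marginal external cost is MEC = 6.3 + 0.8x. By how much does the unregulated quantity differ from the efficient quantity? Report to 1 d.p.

29.5 units

Market equilibrium (private): 6.5 + 0.5x = 165.1 - 1.3x → x_m = 88.1111.
Social marginal benefit = demand − MEC = 158.8 - 2.1x.
Set SMB = MC: 158.8 - 2.1x = 6.5 + 0.5x → x* = 58.5769.
Gap = |88.1111 − 58.5769| = 29.5342.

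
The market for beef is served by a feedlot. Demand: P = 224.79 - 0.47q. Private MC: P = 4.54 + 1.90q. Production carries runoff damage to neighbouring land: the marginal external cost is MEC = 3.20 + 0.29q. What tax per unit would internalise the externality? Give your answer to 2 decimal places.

Social marginal cost = private MC + MEC = 7.74 + 2.19q.
Set SMC = demand: 7.74 + 2.19q = 224.79 - 0.47q → q* = 81.5977.
The Pigouvian tax equals MEC at q*: 3.20 + 0.29×81.5977 = 26.8633.

tax = 26.86 per unit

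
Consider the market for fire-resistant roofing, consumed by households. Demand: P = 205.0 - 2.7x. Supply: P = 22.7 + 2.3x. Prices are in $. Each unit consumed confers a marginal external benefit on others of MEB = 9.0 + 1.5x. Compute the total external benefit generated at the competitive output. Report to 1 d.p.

Market equilibrium (private): 22.7 + 2.3x = 205.0 - 2.7x → x_m = 36.4600.
Total external benefit = ∫₀^{x_m} (9.0 + 1.5x) dx = 9.0×36.4600 + ½×1.5×36.4600² = 1325.1387.

$1325.1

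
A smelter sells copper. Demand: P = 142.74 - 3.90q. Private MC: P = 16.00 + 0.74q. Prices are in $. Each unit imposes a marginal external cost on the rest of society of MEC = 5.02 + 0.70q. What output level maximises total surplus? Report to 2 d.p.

Social marginal cost = private MC + MEC = 21.02 + 1.44q.
Set SMC = demand: 21.02 + 1.44q = 142.74 - 3.90q → q* = 22.7940.

q* = 22.79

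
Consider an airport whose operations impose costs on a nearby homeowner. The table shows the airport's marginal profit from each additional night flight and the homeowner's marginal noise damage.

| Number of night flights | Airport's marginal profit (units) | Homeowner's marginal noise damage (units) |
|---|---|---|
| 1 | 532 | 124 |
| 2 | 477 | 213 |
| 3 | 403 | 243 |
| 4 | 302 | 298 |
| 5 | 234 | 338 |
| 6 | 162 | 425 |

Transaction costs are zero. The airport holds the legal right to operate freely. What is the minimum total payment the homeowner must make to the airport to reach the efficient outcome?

396

Left alone the airport would choose level 6 (marginal profit stays positive).
Efficient level: k* = 4 (marginal profit ≥ marginal noise damage through 4).
The homeowner must at least cover the airport's forgone profit from cutting 6→4: 234 + 162 = 396.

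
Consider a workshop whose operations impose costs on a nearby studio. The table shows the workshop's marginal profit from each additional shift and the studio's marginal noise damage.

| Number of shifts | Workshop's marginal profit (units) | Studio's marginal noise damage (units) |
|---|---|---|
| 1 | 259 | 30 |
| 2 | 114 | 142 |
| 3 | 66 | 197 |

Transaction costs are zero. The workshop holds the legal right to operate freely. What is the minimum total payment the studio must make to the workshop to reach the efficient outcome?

180

Left alone the workshop would choose level 3 (marginal profit stays positive).
Efficient level: k* = 1 (marginal profit ≥ marginal noise damage through 1).
The studio must at least cover the workshop's forgone profit from cutting 3→1: 114 + 66 = 180.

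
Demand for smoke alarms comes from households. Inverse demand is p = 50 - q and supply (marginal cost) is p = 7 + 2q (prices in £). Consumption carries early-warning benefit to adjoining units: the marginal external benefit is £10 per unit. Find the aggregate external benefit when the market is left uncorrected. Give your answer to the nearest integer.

£143

Market equilibrium (private): 7 + 2q = 50 - q → q_m = 14.3333.
Total external benefit = MEB × q_m = 10 × 14.3333 = 143.3330.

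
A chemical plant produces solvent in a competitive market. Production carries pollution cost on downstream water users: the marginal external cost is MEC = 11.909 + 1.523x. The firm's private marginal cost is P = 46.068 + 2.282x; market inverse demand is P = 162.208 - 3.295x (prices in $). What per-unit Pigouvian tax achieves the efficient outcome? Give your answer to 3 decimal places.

Social marginal cost = private MC + MEC = 57.977 + 3.805x.
Set SMC = demand: 57.977 + 3.805x = 162.208 - 3.295x → x* = 14.6804.
The Pigouvian tax equals MEC at x*: 11.909 + 1.523×14.6804 = 34.2672.

tax = $34.267 per unit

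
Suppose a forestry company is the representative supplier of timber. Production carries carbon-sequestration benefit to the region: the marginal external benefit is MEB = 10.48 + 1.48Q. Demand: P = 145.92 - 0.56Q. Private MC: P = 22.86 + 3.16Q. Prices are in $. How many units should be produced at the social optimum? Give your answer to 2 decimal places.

Social marginal cost = private MC − MEB = 12.38 + 1.68Q.
Set SMC = demand: 12.38 + 1.68Q = 145.92 - 0.56Q → Q* = 59.6161.

Q* = 59.62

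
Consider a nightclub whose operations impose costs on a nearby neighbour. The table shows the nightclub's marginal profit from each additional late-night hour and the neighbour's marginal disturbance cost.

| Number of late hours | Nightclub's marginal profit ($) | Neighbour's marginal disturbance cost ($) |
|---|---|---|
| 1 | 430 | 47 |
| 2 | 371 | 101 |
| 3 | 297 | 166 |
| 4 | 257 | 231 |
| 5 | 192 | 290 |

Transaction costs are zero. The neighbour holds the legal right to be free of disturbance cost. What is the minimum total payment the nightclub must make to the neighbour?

Efficient level: marginal profit ≥ marginal disturbance cost through level 4, so k* = 4.
With the neighbour holding the right, the nightclub must at least compensate total damage at k*: 47 + 101 + 166 + 231 = 545.

$545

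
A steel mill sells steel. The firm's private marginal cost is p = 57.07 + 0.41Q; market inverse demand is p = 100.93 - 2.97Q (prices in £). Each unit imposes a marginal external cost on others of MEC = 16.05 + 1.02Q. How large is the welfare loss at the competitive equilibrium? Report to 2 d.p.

Market equilibrium (private): 57.07 + 0.41Q = 100.93 - 2.97Q → Q_m = 12.9763.
Social marginal cost = private MC + MEC = 73.12 + 1.43Q.
Set SMC = demand: 73.12 + 1.43Q = 100.93 - 2.97Q → Q* = 6.3205.
Height of the DWL triangle at Q_m is SMC(Q_m) − demand(Q_m) = MEC(Q_m) = 29.2859.
DWL = ½ × 6.6558 × 29.2859 = 97.4605.

DWL = £97.46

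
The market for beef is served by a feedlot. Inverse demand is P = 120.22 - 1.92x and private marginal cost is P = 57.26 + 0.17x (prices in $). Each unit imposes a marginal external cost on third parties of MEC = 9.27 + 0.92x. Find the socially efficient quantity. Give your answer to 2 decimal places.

x* = 17.84

Social marginal cost = private MC + MEC = 66.53 + 1.09x.
Set SMC = demand: 66.53 + 1.09x = 120.22 - 1.92x → x* = 17.8372.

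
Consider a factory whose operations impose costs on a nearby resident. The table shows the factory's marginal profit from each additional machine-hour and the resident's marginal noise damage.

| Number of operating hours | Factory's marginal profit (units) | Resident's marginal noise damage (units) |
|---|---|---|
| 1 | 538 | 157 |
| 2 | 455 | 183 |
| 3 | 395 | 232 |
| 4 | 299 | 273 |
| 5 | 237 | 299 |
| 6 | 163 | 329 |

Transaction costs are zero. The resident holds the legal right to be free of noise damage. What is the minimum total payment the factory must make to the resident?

Efficient level: marginal profit ≥ marginal noise damage through level 4, so k* = 4.
With the resident holding the right, the factory must at least compensate total damage at k*: 157 + 183 + 232 + 273 = 845.

845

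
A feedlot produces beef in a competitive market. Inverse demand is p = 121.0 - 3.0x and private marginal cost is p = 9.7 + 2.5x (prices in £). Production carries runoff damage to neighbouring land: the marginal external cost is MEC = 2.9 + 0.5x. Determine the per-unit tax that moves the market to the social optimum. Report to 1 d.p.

tax = £11.9 per unit

Social marginal cost = private MC + MEC = 12.6 + 3.0x.
Set SMC = demand: 12.6 + 3.0x = 121.0 - 3.0x → x* = 18.0667.
The Pigouvian tax equals MEC at x*: 2.9 + 0.5×18.0667 = 11.9334.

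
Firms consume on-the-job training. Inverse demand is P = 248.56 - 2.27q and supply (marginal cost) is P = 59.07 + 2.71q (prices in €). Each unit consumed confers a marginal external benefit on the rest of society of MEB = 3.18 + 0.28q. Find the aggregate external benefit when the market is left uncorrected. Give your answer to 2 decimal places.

Market equilibrium (private): 59.07 + 2.71q = 248.56 - 2.27q → q_m = 38.0502.
Total external benefit = ∫₀^{q_m} (3.18 + 0.28q) dq = 3.18×38.0502 + ½×0.28×38.0502² = 323.6941.

€323.69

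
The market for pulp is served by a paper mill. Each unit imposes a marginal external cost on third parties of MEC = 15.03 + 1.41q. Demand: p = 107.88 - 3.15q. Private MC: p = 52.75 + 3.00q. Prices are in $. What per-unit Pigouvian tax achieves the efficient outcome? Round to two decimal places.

Social marginal cost = private MC + MEC = 67.78 + 4.41q.
Set SMC = demand: 67.78 + 4.41q = 107.88 - 3.15q → q* = 5.3042.
The Pigouvian tax equals MEC at q*: 15.03 + 1.41×5.3042 = 22.5089.

tax = $22.51 per unit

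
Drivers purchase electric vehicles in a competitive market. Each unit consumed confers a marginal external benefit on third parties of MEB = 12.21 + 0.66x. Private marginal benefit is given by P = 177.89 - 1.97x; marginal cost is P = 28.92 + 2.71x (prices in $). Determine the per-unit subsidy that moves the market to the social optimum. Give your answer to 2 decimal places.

Social marginal benefit = demand + MEB = 190.10 - 1.31x.
Set SMB = MC: 190.10 - 1.31x = 28.92 + 2.71x → x* = 40.0945.
The Pigouvian subsidy equals MEB at x*: 12.21 + 0.66×40.0945 = 38.6724.

subsidy = $38.67 per unit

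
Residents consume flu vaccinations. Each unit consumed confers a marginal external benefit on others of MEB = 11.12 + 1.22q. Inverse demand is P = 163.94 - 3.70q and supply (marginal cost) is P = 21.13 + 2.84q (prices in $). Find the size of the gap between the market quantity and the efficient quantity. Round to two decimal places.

Market equilibrium (private): 21.13 + 2.84q = 163.94 - 3.70q → q_m = 21.8364.
Social marginal benefit = demand + MEB = 175.06 - 2.48q.
Set SMB = MC: 175.06 - 2.48q = 21.13 + 2.84q → q* = 28.9342.
Gap = |21.8364 − 28.9342| = 7.0978.

7.10 units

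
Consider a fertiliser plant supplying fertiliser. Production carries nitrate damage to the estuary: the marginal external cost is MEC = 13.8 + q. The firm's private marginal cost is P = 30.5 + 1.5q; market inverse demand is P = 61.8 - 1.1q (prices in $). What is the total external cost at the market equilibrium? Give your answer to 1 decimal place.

Market equilibrium (private): 30.5 + 1.5q = 61.8 - 1.1q → q_m = 12.0385.
Total external cost = ∫₀^{q_m} (13.8 + 1.0q) dq = 13.8×12.0385 + ½×1.0×12.0385² = 238.5940.

$238.6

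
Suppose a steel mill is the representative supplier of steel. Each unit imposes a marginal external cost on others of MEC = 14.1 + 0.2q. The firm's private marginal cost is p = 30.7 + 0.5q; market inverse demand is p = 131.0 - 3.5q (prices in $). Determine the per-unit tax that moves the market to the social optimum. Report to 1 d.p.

Social marginal cost = private MC + MEC = 44.8 + 0.7q.
Set SMC = demand: 44.8 + 0.7q = 131.0 - 3.5q → q* = 20.5238.
The Pigouvian tax equals MEC at q*: 14.1 + 0.2×20.5238 = 18.2048.

tax = $18.2 per unit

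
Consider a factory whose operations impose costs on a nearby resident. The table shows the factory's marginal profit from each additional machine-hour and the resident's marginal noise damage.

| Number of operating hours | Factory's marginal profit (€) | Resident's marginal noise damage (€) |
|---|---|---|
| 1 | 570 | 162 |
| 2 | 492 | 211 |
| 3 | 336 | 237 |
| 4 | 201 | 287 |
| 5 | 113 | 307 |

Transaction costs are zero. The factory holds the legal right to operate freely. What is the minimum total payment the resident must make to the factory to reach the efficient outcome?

Left alone the factory would choose level 5 (marginal profit stays positive).
Efficient level: k* = 3 (marginal profit ≥ marginal noise damage through 3).
The resident must at least cover the factory's forgone profit from cutting 5→3: 201 + 113 = 314.

€314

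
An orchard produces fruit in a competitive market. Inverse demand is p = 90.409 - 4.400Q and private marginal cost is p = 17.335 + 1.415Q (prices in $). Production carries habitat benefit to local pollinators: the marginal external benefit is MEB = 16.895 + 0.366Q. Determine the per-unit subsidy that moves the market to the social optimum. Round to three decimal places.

Social marginal cost = private MC − MEB = 0.440 + 1.049Q.
Set SMC = demand: 0.440 + 1.049Q = 90.409 - 4.400Q → Q* = 16.5111.
The Pigouvian subsidy equals MEB at Q*: 16.895 + 0.366×16.5111 = 22.9381.

subsidy = $22.938 per unit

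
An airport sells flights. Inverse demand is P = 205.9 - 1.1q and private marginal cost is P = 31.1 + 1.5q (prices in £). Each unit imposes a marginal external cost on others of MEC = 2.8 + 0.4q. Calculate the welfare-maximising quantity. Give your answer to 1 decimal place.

Social marginal cost = private MC + MEC = 33.9 + 1.9q.
Set SMC = demand: 33.9 + 1.9q = 205.9 - 1.1q → q* = 57.3333.

q* = 57.3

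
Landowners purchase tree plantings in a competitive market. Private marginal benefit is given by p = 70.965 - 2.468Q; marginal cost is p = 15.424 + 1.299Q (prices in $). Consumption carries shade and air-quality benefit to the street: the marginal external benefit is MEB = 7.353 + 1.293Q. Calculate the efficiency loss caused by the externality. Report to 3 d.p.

DWL = $141.040

Market equilibrium (private): 15.424 + 1.299Q = 70.965 - 2.468Q → Q_m = 14.7441.
Social marginal benefit = demand + MEB = 78.318 - 1.175Q.
Set SMB = MC: 78.318 - 1.175Q = 15.424 + 1.299Q → Q* = 25.4220.
Height of the DWL triangle at Q_m is SMB(Q_m) − MC(Q_m) = MEB(Q_m) = 26.4171.
DWL = ½ × 10.6779 × 26.4171 = 141.0396.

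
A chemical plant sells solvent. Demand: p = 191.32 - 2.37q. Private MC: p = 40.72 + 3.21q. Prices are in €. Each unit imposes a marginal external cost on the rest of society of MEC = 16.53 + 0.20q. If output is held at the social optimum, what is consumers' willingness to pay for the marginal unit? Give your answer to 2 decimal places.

Social marginal cost = private MC + MEC = 57.25 + 3.41q.
Set SMC = demand: 57.25 + 3.41q = 191.32 - 2.37q → q* = 23.1955.
Consumer price on the demand curve at q*: 191.32 − 2.37×23.1955 = 136.3467.

P = €136.35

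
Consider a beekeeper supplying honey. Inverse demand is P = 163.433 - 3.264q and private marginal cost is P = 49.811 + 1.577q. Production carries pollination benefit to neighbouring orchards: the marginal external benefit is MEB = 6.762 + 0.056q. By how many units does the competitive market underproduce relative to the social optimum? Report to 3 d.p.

1.688 units

Market equilibrium (private): 49.811 + 1.577q = 163.433 - 3.264q → q_m = 23.4708.
Social marginal cost = private MC − MEB = 43.049 + 1.521q.
Set SMC = demand: 43.049 + 1.521q = 163.433 - 3.264q → q* = 25.1586.
Gap = |23.4708 − 25.1586| = 1.6878.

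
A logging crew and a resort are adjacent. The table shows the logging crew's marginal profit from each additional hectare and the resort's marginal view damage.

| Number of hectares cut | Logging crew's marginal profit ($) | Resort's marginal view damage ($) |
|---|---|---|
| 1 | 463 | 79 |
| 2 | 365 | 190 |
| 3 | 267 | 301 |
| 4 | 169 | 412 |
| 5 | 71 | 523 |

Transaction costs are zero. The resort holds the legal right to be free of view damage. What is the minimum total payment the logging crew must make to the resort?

Efficient level: marginal profit ≥ marginal view damage through level 2, so k* = 2.
With the resort holding the right, the logging crew must at least compensate total damage at k*: 79 + 190 = 269.

$269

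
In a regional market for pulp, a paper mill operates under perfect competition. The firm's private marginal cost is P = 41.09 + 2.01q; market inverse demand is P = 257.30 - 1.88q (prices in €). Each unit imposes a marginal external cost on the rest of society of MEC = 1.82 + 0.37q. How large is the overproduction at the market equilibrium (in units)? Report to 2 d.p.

Market equilibrium (private): 41.09 + 2.01q = 257.30 - 1.88q → q_m = 55.5810.
Social marginal cost = private MC + MEC = 42.91 + 2.38q.
Set SMC = demand: 42.91 + 2.38q = 257.30 - 1.88q → q* = 50.3263.
Gap = |55.5810 − 50.3263| = 5.2547.

5.25 units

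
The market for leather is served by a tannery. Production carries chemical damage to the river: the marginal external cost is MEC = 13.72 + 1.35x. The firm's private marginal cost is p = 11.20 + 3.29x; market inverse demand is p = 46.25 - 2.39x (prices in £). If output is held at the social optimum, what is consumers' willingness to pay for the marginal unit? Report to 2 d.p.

Social marginal cost = private MC + MEC = 24.92 + 4.64x.
Set SMC = demand: 24.92 + 4.64x = 46.25 - 2.39x → x* = 3.0341.
Consumer price on the demand curve at x*: 46.25 − 2.39×3.0341 = 38.9985.

P = £39.00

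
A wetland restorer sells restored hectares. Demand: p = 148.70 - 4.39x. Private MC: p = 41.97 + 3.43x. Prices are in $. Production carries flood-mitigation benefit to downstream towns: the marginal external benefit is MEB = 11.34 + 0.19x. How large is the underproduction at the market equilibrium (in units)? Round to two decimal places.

1.83 units

Market equilibrium (private): 41.97 + 3.43x = 148.70 - 4.39x → x_m = 13.6483.
Social marginal cost = private MC − MEB = 30.63 + 3.24x.
Set SMC = demand: 30.63 + 3.24x = 148.70 - 4.39x → x* = 15.4744.
Gap = |13.6483 − 15.4744| = 1.8261.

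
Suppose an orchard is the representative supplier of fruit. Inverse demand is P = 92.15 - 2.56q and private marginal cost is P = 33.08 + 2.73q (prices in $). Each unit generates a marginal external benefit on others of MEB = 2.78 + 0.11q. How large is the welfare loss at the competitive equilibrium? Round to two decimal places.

DWL = $1.55

Market equilibrium (private): 33.08 + 2.73q = 92.15 - 2.56q → q_m = 11.1664.
Social marginal cost = private MC − MEB = 30.30 + 2.62q.
Set SMC = demand: 30.30 + 2.62q = 92.15 - 2.56q → q* = 11.9402.
Height of the DWL triangle at q_m is demand(q_m) − SMC(q_m) = MEB(q_m) = 4.0083.
DWL = ½ × 0.7738 × 4.0083 = 1.5508.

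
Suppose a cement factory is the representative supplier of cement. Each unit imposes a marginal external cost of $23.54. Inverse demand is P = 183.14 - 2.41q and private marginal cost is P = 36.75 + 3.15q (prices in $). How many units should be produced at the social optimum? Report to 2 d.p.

Social marginal cost = private MC + MEC = 60.29 + 3.15q.
Set SMC = demand: 60.29 + 3.15q = 183.14 - 2.41q → q* = 22.0953.

q* = 22.10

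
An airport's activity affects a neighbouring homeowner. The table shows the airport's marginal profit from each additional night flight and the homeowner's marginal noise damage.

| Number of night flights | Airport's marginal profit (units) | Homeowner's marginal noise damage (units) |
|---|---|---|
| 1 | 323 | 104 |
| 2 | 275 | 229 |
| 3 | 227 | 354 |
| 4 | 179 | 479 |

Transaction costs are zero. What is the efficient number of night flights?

Bargaining reaches the level where marginal profit last exceeds marginal noise damage.
That holds through level 2 (275 ≥ 229) but not at 3 (227 < 354).

2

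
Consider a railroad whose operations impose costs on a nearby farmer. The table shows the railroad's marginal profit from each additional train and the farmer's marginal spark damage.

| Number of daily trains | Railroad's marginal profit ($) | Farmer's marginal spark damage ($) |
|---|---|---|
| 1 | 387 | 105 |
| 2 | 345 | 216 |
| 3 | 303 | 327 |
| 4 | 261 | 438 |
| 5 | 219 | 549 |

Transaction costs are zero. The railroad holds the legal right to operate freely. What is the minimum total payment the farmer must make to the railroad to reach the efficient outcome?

Left alone the railroad would choose level 5 (marginal profit stays positive).
Efficient level: k* = 2 (marginal profit ≥ marginal spark damage through 2).
The farmer must at least cover the railroad's forgone profit from cutting 5→2: 303 + 261 + 219 = 783.

$783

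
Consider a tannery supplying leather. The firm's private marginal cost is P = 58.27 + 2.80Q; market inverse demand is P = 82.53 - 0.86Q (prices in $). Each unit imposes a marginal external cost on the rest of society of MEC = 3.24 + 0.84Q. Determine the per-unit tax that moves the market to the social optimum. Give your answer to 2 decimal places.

tax = $7.16 per unit

Social marginal cost = private MC + MEC = 61.51 + 3.64Q.
Set SMC = demand: 61.51 + 3.64Q = 82.53 - 0.86Q → Q* = 4.6711.
The Pigouvian tax equals MEC at Q*: 3.24 + 0.84×4.6711 = 7.1637.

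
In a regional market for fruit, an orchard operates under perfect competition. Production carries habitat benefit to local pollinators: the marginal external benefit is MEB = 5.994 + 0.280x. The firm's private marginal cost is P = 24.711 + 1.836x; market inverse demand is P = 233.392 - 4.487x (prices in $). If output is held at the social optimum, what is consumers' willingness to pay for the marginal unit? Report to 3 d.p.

P = $73.993

Social marginal cost = private MC − MEB = 18.717 + 1.556x.
Set SMC = demand: 18.717 + 1.556x = 233.392 - 4.487x → x* = 35.5246.
Consumer price on the demand curve at x*: 233.392 − 4.487×35.5246 = 73.9931.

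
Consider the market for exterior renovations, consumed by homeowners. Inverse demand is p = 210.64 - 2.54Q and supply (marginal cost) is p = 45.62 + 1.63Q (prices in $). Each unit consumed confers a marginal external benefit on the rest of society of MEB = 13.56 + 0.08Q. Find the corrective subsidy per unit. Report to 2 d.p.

Social marginal benefit = demand + MEB = 224.20 - 2.46Q.
Set SMB = MC: 224.20 - 2.46Q = 45.62 + 1.63Q → Q* = 43.6626.
The Pigouvian subsidy equals MEB at Q*: 13.56 + 0.08×43.6626 = 17.0530.

subsidy = $17.05 per unit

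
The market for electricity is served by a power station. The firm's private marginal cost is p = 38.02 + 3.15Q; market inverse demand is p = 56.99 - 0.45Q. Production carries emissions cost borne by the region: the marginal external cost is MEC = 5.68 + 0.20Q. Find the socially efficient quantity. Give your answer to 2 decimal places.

Social marginal cost = private MC + MEC = 43.70 + 3.35Q.
Set SMC = demand: 43.70 + 3.35Q = 56.99 - 0.45Q → Q* = 3.4974.

Q* = 3.50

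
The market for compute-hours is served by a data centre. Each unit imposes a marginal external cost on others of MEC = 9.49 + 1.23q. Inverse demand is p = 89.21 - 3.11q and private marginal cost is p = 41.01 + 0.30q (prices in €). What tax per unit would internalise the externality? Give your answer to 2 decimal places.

tax = €19.75 per unit

Social marginal cost = private MC + MEC = 50.50 + 1.53q.
Set SMC = demand: 50.50 + 1.53q = 89.21 - 3.11q → q* = 8.3427.
The Pigouvian tax equals MEC at q*: 9.49 + 1.23×8.3427 = 19.7515.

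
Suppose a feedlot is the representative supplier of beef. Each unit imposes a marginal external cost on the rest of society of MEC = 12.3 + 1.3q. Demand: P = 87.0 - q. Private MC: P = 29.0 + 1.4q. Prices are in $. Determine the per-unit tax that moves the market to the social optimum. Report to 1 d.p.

Social marginal cost = private MC + MEC = 41.3 + 2.7q.
Set SMC = demand: 41.3 + 2.7q = 87.0 - q → q* = 12.3514.
The Pigouvian tax equals MEC at q*: 12.3 + 1.3×12.3514 = 28.3568.

tax = $28.4 per unit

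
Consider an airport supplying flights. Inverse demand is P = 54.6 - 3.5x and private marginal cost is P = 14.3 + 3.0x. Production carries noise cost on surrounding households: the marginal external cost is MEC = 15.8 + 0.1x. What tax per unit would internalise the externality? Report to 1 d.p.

Social marginal cost = private MC + MEC = 30.1 + 3.1x.
Set SMC = demand: 30.1 + 3.1x = 54.6 - 3.5x → x* = 3.7121.
The Pigouvian tax equals MEC at x*: 15.8 + 0.1×3.7121 = 16.1712.

tax = 16.2 per unit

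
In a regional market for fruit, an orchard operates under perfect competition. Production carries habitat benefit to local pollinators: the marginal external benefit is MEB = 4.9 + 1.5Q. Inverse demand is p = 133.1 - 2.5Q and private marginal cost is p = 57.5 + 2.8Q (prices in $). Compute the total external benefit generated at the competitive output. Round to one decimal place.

$222.5

Market equilibrium (private): 57.5 + 2.8Q = 133.1 - 2.5Q → Q_m = 14.2642.
Total external benefit = ∫₀^{Q_m} (4.9 + 1.5Q) dQ = 4.9×14.2642 + ½×1.5×14.2642² = 222.4951.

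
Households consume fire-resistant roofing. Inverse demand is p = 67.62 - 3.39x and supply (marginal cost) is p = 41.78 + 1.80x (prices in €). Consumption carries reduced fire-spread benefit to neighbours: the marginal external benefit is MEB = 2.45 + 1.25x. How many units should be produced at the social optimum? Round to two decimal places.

Social marginal benefit = demand + MEB = 70.07 - 2.14x.
Set SMB = MC: 70.07 - 2.14x = 41.78 + 1.80x → x* = 7.1802.

x* = 7.18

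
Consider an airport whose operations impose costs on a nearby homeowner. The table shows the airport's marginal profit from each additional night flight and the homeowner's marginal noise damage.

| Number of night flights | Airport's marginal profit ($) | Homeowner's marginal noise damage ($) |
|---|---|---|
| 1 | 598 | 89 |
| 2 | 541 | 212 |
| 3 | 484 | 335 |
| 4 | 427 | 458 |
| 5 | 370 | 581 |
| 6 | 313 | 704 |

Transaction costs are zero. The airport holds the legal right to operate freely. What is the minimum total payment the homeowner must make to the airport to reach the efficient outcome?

$1110

Left alone the airport would choose level 6 (marginal profit stays positive).
Efficient level: k* = 3 (marginal profit ≥ marginal noise damage through 3).
The homeowner must at least cover the airport's forgone profit from cutting 6→3: 427 + 370 + 313 = 1110.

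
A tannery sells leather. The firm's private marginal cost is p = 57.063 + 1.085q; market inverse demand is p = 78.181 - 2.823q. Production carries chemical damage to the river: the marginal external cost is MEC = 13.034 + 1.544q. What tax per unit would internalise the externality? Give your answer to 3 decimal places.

tax = 15.323 per unit

Social marginal cost = private MC + MEC = 70.097 + 2.629q.
Set SMC = demand: 70.097 + 2.629q = 78.181 - 2.823q → q* = 1.4828.
The Pigouvian tax equals MEC at q*: 13.034 + 1.544×1.4828 = 15.3234.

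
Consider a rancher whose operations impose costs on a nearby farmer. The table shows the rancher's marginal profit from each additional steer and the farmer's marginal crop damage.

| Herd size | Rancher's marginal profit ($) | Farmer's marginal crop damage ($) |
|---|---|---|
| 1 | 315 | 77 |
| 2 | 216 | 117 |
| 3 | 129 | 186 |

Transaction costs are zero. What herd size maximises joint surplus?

Bargaining reaches the level where marginal profit last exceeds marginal crop damage.
That holds through level 2 (216 ≥ 117) but not at 3 (129 < 186).

2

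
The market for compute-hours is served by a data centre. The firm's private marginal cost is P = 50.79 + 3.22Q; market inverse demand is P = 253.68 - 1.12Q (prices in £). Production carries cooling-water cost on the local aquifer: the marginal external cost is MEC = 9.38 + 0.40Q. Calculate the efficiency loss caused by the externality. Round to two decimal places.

DWL = £83.17

Market equilibrium (private): 50.79 + 3.22Q = 253.68 - 1.12Q → Q_m = 46.7488.
Social marginal cost = private MC + MEC = 60.17 + 3.62Q.
Set SMC = demand: 60.17 + 3.62Q = 253.68 - 1.12Q → Q* = 40.8249.
Between Q* and Q_m the wedge SMC − demand runs linearly from 0 to MEC(Q_m), so the loss is a triangle.
DWL = ½ × 5.9239 × 28.0795 = 83.1701.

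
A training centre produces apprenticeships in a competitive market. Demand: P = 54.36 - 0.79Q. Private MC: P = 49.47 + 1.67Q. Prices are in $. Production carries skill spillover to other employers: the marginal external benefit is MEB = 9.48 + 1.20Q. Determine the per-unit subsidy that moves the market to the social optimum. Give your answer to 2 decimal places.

Social marginal cost = private MC − MEB = 39.99 + 0.47Q.
Set SMC = demand: 39.99 + 0.47Q = 54.36 - 0.79Q → Q* = 11.4048.
The Pigouvian subsidy equals MEB at Q*: 9.48 + 1.20×11.4048 = 23.1658.

subsidy = $23.17 per unit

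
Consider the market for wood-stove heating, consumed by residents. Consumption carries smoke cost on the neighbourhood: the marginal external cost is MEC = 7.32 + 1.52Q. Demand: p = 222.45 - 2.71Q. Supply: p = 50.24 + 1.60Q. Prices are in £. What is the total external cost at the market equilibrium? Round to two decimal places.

£1505.80

Market equilibrium (private): 50.24 + 1.60Q = 222.45 - 2.71Q → Q_m = 39.9559.
Total external cost = ∫₀^{Q_m} (7.32 + 1.52Q) dQ = 7.32×39.9559 + ½×1.52×39.9559² = 1505.7974.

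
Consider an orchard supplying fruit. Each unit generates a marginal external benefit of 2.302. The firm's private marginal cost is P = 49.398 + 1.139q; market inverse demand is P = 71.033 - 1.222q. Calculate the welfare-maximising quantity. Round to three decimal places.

Social marginal cost = private MC − MEB = 47.096 + 1.139q.
Set SMC = demand: 47.096 + 1.139q = 71.033 - 1.222q → q* = 10.1385.

q* = 10.139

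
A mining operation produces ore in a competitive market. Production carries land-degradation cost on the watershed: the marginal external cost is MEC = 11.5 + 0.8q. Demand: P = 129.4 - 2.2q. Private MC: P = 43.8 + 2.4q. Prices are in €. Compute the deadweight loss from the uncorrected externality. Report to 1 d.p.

DWL = €64.5

Market equilibrium (private): 43.8 + 2.4q = 129.4 - 2.2q → q_m = 18.6087.
Social marginal cost = private MC + MEC = 55.3 + 3.2q.
Set SMC = demand: 55.3 + 3.2q = 129.4 - 2.2q → q* = 13.7222.
Between q* and q_m the wedge SMC − demand runs linearly from 0 to MEC(q_m), so the loss is a triangle.
DWL = ½ × 4.8865 × 26.3870 = 64.4700.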